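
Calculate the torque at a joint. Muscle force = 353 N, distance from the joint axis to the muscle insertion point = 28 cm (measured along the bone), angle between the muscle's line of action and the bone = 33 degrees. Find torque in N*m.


Torque = F * d * sin(theta)   (moment arm = d*sin(theta))
d = 28 cm = 0.28 m
Torque = 353 * 0.28 * sin(33)
Torque = 53.83 N*m


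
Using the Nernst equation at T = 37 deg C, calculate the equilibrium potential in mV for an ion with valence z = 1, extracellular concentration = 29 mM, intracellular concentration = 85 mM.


E = (RT/(zF)) * ln(C_out/C_in)
T = 37 + 273.15 = 310.15 K
E = (8.314 * 310.15 / (1 * 96485)) * ln(29/85)
E = -28.74 mV


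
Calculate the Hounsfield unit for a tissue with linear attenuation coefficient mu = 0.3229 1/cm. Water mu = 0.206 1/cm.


HU = ((mu_tissue - mu_water) / mu_water) * 1000
HU = ((0.3229 - 0.206) / 0.206) * 1000
HU = 567.5


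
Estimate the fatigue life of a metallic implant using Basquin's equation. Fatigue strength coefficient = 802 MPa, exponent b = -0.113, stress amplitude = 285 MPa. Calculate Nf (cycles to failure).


sigma_a = sigma_f' * (2Nf)^b
2Nf = (sigma_a/sigma_f')^(1/b)
2Nf = (285/802)^(1/-0.113)
2Nf = 9470.3784
Nf = 4735


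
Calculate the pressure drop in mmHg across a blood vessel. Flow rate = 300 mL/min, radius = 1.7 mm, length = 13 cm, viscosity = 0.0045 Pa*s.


dP = 8*mu*L*Q / (pi*r^4)
Q = 300 mL/min = 5e-06 m^3/s
dP = 891.806 Pa = 891.806 / 133.322 mmHg = 6.689 mmHg


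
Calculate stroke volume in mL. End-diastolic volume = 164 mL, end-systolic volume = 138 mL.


SV = EDV - ESV
SV = 164 - 138
SV = 26 mL


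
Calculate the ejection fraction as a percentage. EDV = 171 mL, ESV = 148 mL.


SV = EDV - ESV = 171 - 148 = 23 mL
EF = SV/EDV * 100 = 23/171 * 100
EF = 13.45%


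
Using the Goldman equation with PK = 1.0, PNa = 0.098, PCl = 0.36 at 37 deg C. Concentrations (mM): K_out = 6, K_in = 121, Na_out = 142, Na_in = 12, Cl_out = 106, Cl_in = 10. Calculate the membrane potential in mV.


Vm = (RT/F)*ln((PK*Ko + PNa*Nao + PCl*Cli)/(PK*Ki + PNa*Nai + PCl*Clo))
Numer = 23.516, Denom = 160.336
Vm = -51.3 mV


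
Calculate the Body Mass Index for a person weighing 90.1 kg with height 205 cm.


BMI = weight / height^2
height = 205 cm = 2.05 m
BMI = 90.1 / 2.05^2
BMI = 21.44 kg/m^2


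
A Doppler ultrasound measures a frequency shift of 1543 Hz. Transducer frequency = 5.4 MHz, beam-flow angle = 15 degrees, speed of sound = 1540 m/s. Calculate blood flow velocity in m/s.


v = fd * c / (2 * f0 * cos(theta))
v = 1543 * 1540 / (2 * 5.4000e+06 * cos(15))
v = 0.2278 m/s


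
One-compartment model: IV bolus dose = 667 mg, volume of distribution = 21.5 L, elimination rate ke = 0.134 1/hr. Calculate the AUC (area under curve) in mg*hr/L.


C0 = Dose/Vd = 667/21.5 = 31.0233 mg/L
AUC = C0/ke = 31.0233/0.134
AUC = 231.5 mg*hr/L


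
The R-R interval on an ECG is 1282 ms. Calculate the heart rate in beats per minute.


HR = 60 / RR_interval(s)
RR = 1282 ms = 1.282 s
HR = 60 / 1.282 = 46.8 bpm


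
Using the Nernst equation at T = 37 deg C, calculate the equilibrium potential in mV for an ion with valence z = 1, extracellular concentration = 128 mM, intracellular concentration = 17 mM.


E = (RT/(zF)) * ln(C_out/C_in)
T = 37 + 273.15 = 310.15 K
E = (8.314 * 310.15 / (1 * 96485)) * ln(128/17)
E = 53.95 mV


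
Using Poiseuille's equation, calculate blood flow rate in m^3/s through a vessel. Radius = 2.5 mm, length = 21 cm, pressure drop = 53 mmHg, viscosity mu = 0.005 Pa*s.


Q = pi*r^4*dP / (8*mu*L)
r = 0.0025 m, L = 0.21 m
dP = 53 mmHg = 7066.066 Pa
Q = 1.0323e-04 m^3/s


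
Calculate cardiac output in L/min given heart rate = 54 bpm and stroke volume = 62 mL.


CO = HR * SV
CO = 54 * 62 / 1000
CO = 3.348 L/min


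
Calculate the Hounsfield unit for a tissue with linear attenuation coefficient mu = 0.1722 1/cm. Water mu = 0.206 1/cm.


HU = ((mu_tissue - mu_water) / mu_water) * 1000
HU = ((0.1722 - 0.206) / 0.206) * 1000
HU = -164.1


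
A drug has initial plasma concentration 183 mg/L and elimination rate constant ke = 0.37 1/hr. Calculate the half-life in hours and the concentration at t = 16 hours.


t_half = ln(2) / ke = 0.693147 / 0.37 = 1.873 hr
C(t) = C0 * exp(-ke*t) = 183 * exp(-0.37*16)
C(16) = 0.4914 mg/L


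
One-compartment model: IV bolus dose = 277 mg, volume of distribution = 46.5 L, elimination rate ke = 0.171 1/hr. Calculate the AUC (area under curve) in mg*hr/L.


C0 = Dose/Vd = 277/46.5 = 5.95699 mg/L
AUC = C0/ke = 5.95699/0.171
AUC = 34.84 mg*hr/L


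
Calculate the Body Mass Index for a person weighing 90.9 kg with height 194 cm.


BMI = weight / height^2
height = 194 cm = 1.94 m
BMI = 90.9 / 1.94^2
BMI = 24.15 kg/m^2


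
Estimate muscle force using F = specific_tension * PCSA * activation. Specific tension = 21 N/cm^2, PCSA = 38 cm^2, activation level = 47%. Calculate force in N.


F = sigma * PCSA * activation
F = 21 * 38 * 0.47
F = 375.1 N


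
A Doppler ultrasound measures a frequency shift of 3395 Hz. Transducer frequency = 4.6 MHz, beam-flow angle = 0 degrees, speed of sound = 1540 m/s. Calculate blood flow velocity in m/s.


v = fd * c / (2 * f0 * cos(theta))
v = 3395 * 1540 / (2 * 4.6000e+06 * cos(0))
v = 0.5683 m/s


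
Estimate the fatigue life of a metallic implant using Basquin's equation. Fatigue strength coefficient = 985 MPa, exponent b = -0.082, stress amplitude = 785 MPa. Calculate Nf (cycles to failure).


sigma_a = sigma_f' * (2Nf)^b
2Nf = (sigma_a/sigma_f')^(1/b)
2Nf = (785/985)^(1/-0.082)
2Nf = 15.923238
Nf = 7.962


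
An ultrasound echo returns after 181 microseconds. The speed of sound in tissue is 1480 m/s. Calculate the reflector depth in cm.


depth = c * t / 2
t = 181 us = 1.8100e-04 s
depth = 1480 * 1.8100e-04 / 2
depth = 0.13394 m = 13.394 cm


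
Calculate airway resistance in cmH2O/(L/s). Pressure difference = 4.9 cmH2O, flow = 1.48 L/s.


R = dP / flow
R = 4.9 / 1.48
R = 3.311 cmH2O/(L/s)


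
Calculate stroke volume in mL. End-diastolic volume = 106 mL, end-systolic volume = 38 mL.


SV = EDV - ESV
SV = 106 - 38
SV = 68 mL


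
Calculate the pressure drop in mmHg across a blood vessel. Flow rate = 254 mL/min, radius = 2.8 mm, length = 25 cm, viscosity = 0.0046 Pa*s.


dP = 8*mu*L*Q / (pi*r^4)
Q = 254 mL/min = 4.23333e-06 m^3/s
dP = 201.692 Pa = 201.692 / 133.322 mmHg = 1.513 mmHg


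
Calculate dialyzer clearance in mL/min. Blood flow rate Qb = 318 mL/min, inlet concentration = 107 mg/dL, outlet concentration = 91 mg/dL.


K = Qb * (Cb_in - Cb_out) / Cb_in
K = 318 * (107 - 91) / 107
K = 47.55 mL/min


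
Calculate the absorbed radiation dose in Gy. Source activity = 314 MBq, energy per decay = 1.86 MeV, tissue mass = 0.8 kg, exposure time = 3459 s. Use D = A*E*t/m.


A = 314 MBq = 3.1400e+08 Bq
E = 1.86 MeV = 2.97972e-13 J
D = A*E*t/m = 3.1400e+08*2.97972e-13*3459/0.8
D = 0.4045 Gy


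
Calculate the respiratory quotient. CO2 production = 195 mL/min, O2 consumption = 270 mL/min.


RQ = VCO2 / VO2
RQ = 195 / 270
RQ = 0.7222


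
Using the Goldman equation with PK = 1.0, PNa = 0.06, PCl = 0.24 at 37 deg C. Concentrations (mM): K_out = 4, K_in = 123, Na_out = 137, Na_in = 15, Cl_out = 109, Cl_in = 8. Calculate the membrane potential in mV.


Vm = (RT/F)*ln((PK*Ko + PNa*Nao + PCl*Cli)/(PK*Ki + PNa*Nai + PCl*Clo))
Numer = 14.14, Denom = 150.06
Vm = -63.13 mV


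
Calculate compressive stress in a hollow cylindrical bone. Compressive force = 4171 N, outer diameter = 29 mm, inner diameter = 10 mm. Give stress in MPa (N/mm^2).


A = pi*(r_o^2 - r_i^2)
r_o = 14.5 mm, r_i = 5 mm
A = 581.98 mm^2
sigma = F/A = 4171 / 581.98
sigma = 7.167 MPa


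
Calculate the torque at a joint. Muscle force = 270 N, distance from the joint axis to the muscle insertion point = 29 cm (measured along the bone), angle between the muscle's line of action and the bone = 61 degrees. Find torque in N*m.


Torque = F * d * sin(theta)   (moment arm = d*sin(theta))
d = 29 cm = 0.29 m
Torque = 270 * 0.29 * sin(61)
Torque = 68.48 N*m


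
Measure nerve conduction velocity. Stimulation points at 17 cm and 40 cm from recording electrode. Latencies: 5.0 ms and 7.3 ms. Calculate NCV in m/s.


Distance = (40 - 17) / 100 = 0.23 m
dt = (7.3 - 5.0) / 1000 = 0.0023 s
NCV = dist / dt = 100 m/s


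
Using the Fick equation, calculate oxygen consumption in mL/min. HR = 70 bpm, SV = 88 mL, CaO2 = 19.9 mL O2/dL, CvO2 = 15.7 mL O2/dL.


CO = HR*SV = 70*88/1000 = 6.16 L/min
a-v O2 diff = 19.9 - 15.7 = 4.2 mL/dL
VO2 = CO * (CaO2-CvO2) * 10 dL/L
VO2 = 6.16 * 4.2 * 10
VO2 = 258.7 mL/min


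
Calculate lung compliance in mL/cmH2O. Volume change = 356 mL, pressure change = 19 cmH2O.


C = dV / dP
C = 356 / 19
C = 18.74 mL/cmH2O


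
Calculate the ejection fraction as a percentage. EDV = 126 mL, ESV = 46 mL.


SV = EDV - ESV = 126 - 46 = 80 mL
EF = SV/EDV * 100 = 80/126 * 100
EF = 63.49%


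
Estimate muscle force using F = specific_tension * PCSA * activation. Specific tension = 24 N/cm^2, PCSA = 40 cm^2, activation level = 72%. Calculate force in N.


F = sigma * PCSA * activation
F = 24 * 40 * 0.72
F = 691.2 N


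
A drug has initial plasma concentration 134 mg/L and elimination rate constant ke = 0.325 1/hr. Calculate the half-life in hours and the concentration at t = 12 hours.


t_half = ln(2) / ke = 0.693147 / 0.325 = 2.133 hr
C(t) = C0 * exp(-ke*t) = 134 * exp(-0.325*12)
C(12) = 2.712 mg/L


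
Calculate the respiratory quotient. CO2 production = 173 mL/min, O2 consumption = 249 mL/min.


RQ = VCO2 / VO2
RQ = 173 / 249
RQ = 0.6948


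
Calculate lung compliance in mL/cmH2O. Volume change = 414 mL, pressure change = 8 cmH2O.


C = dV / dP
C = 414 / 8
C = 51.75 mL/cmH2O


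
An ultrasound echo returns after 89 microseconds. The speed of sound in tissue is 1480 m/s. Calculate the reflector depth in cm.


depth = c * t / 2
t = 89 us = 8.9000e-05 s
depth = 1480 * 8.9000e-05 / 2
depth = 0.06586 m = 6.586 cm


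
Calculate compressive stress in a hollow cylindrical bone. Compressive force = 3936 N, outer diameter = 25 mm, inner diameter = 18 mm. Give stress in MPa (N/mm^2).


A = pi*(r_o^2 - r_i^2)
r_o = 12.5 mm, r_i = 9 mm
A = 236.405 mm^2
sigma = F/A = 3936 / 236.405
sigma = 16.65 MPa


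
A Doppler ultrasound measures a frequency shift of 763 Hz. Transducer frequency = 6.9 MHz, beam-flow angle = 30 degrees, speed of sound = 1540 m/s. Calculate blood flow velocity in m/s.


v = fd * c / (2 * f0 * cos(theta))
v = 763 * 1540 / (2 * 6.9000e+06 * cos(30))
v = 0.09832 m/s


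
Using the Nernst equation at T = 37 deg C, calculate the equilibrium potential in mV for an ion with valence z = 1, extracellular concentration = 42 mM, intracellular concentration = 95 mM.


E = (RT/(zF)) * ln(C_out/C_in)
T = 37 + 273.15 = 310.15 K
E = (8.314 * 310.15 / (1 * 96485)) * ln(42/95)
E = -21.81 mV


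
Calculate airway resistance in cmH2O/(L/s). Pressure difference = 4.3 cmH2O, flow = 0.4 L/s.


R = dP / flow
R = 4.3 / 0.4
R = 10.75 cmH2O/(L/s)


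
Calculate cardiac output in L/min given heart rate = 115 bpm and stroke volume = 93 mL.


CO = HR * SV
CO = 115 * 93 / 1000
CO = 10.7 L/min


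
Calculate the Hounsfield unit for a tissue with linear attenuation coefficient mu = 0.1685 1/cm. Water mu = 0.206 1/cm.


HU = ((mu_tissue - mu_water) / mu_water) * 1000
HU = ((0.1685 - 0.206) / 0.206) * 1000
HU = -182


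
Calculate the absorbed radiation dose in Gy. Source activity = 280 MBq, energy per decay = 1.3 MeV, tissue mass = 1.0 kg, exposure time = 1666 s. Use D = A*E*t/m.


A = 280 MBq = 2.8000e+08 Bq
E = 1.3 MeV = 2.0826e-13 J
D = A*E*t/m = 2.8000e+08*2.0826e-13*1666/1.0
D = 0.09715 Gy


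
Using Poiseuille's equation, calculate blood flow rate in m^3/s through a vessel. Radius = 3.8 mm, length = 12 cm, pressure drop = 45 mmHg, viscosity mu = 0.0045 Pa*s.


Q = pi*r^4*dP / (8*mu*L)
r = 0.0038 m, L = 0.12 m
dP = 45 mmHg = 5999.49 Pa
Q = 9.0973e-04 m^3/s


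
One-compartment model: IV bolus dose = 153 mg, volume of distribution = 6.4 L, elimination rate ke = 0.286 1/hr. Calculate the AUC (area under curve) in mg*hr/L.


C0 = Dose/Vd = 153/6.4 = 23.9062 mg/L
AUC = C0/ke = 23.9062/0.286
AUC = 83.59 mg*hr/L


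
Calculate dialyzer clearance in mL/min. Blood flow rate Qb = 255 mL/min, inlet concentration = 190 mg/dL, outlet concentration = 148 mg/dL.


K = Qb * (Cb_in - Cb_out) / Cb_in
K = 255 * (190 - 148) / 190
K = 56.37 mL/min


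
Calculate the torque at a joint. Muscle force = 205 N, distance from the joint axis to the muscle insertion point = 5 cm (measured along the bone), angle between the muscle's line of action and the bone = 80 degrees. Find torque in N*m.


Torque = F * d * sin(theta)   (moment arm = d*sin(theta))
d = 5 cm = 0.05 m
Torque = 205 * 0.05 * sin(80)
Torque = 10.09 N*m


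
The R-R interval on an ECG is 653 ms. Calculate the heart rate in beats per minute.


HR = 60 / RR_interval(s)
RR = 653 ms = 0.653 s
HR = 60 / 0.653 = 91.88 bpm


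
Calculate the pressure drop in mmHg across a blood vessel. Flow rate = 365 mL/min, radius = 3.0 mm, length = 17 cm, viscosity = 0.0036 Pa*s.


dP = 8*mu*L*Q / (pi*r^4)
Q = 365 mL/min = 6.08333e-06 m^3/s
dP = 117.044 Pa = 117.044 / 133.322 mmHg = 0.8779 mmHg


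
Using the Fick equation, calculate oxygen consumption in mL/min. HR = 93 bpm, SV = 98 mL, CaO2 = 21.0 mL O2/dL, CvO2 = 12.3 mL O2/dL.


CO = HR*SV = 93*98/1000 = 9.114 L/min
a-v O2 diff = 21.0 - 12.3 = 8.7 mL/dL
VO2 = CO * (CaO2-CvO2) * 10 dL/L
VO2 = 9.114 * 8.7 * 10
VO2 = 792.9 mL/min


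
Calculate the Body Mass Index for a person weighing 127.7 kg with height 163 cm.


BMI = weight / height^2
height = 163 cm = 1.63 m
BMI = 127.7 / 1.63^2
BMI = 48.06 kg/m^2


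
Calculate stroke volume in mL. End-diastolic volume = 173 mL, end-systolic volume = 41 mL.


SV = EDV - ESV
SV = 173 - 41
SV = 132 mL


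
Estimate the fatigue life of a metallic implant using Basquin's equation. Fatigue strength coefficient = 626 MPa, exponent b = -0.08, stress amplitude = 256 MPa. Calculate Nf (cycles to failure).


sigma_a = sigma_f' * (2Nf)^b
2Nf = (sigma_a/sigma_f')^(1/b)
2Nf = (256/626)^(1/-0.08)
2Nf = 71479.186
Nf = 3.574e+04


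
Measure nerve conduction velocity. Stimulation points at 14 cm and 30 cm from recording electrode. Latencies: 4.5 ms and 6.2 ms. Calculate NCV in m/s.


Distance = (30 - 14) / 100 = 0.16 m
dt = (6.2 - 4.5) / 1000 = 0.0017 s
NCV = dist / dt = 94.12 m/s


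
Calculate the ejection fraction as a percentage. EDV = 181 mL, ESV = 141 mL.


SV = EDV - ESV = 181 - 141 = 40 mL
EF = SV/EDV * 100 = 40/181 * 100
EF = 22.1%


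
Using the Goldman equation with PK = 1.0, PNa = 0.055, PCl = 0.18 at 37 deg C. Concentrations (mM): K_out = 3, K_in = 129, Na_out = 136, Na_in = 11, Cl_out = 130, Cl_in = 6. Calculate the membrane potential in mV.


Vm = (RT/F)*ln((PK*Ko + PNa*Nao + PCl*Cli)/(PK*Ki + PNa*Nai + PCl*Clo))
Numer = 11.56, Denom = 153.005
Vm = -69.03 mV


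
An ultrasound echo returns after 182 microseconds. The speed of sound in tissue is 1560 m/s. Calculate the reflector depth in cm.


depth = c * t / 2
t = 182 us = 1.8200e-04 s
depth = 1560 * 1.8200e-04 / 2
depth = 0.14196 m = 14.196 cm


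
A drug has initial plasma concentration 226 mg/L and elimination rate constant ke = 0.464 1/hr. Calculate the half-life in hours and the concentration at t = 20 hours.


t_half = ln(2) / ke = 0.693147 / 0.464 = 1.494 hr
C(t) = C0 * exp(-ke*t) = 226 * exp(-0.464*20)
C(20) = 0.02108 mg/L


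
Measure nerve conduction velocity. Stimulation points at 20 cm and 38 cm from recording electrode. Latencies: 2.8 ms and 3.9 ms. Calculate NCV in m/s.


Distance = (38 - 20) / 100 = 0.18 m
dt = (3.9 - 2.8) / 1000 = 0.0011 s
NCV = dist / dt = 163.6 m/s


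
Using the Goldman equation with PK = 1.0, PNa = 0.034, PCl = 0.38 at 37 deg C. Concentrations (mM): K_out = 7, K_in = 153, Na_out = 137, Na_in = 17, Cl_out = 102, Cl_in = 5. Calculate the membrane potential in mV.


Vm = (RT/F)*ln((PK*Ko + PNa*Nao + PCl*Cli)/(PK*Ki + PNa*Nai + PCl*Clo))
Numer = 13.558, Denom = 192.338
Vm = -70.88 mV


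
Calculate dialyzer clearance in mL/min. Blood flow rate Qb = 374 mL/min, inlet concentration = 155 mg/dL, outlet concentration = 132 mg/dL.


K = Qb * (Cb_in - Cb_out) / Cb_in
K = 374 * (155 - 132) / 155
K = 55.5 mL/min


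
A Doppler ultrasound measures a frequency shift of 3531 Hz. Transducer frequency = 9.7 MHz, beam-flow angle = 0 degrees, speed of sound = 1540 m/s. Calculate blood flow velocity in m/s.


v = fd * c / (2 * f0 * cos(theta))
v = 3531 * 1540 / (2 * 9.7000e+06 * cos(0))
v = 0.2803 m/s


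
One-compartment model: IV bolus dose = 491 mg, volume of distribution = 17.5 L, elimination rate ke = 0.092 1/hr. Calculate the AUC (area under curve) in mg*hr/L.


C0 = Dose/Vd = 491/17.5 = 28.0571 mg/L
AUC = C0/ke = 28.0571/0.092
AUC = 305 mg*hr/L


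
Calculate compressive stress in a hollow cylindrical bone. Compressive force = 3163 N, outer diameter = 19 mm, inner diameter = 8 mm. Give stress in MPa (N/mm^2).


A = pi*(r_o^2 - r_i^2)
r_o = 9.5 mm, r_i = 4 mm
A = 233.263 mm^2
sigma = F/A = 3163 / 233.263
sigma = 13.56 MPa


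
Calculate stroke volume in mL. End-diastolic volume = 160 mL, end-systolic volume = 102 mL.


SV = EDV - ESV
SV = 160 - 102
SV = 58 mL


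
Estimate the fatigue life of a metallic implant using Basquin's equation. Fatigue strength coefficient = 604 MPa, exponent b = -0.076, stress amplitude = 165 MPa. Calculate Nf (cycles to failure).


sigma_a = sigma_f' * (2Nf)^b
2Nf = (sigma_a/sigma_f')^(1/b)
2Nf = (165/604)^(1/-0.076)
2Nf = 26011834
Nf = 1.3006e+07


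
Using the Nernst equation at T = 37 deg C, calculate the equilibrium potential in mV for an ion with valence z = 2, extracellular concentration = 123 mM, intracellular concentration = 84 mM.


E = (RT/(zF)) * ln(C_out/C_in)
T = 37 + 273.15 = 310.15 K
E = (8.314 * 310.15 / (2 * 96485)) * ln(123/84)
E = 5.096 mV


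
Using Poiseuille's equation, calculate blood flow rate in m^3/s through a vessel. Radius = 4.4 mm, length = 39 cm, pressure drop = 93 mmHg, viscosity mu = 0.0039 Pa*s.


Q = pi*r^4*dP / (8*mu*L)
r = 0.0044 m, L = 0.39 m
dP = 93 mmHg = 12398.946 Pa
Q = 0.0012 m^3/s


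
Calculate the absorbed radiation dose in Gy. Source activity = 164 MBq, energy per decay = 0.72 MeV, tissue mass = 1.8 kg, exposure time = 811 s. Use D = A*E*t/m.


A = 164 MBq = 1.6400e+08 Bq
E = 0.72 MeV = 1.15344e-13 J
D = A*E*t/m = 1.6400e+08*1.15344e-13*811/1.8
D = 0.008523 Gy


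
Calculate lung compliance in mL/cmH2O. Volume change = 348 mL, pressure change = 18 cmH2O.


C = dV / dP
C = 348 / 18
C = 19.33 mL/cmH2O


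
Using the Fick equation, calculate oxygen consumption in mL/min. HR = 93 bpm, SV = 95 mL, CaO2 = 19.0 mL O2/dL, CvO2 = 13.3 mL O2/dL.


CO = HR*SV = 93*95/1000 = 8.835 L/min
a-v O2 diff = 19.0 - 13.3 = 5.7 mL/dL
VO2 = CO * (CaO2-CvO2) * 10 dL/L
VO2 = 8.835 * 5.7 * 10
VO2 = 503.6 mL/min


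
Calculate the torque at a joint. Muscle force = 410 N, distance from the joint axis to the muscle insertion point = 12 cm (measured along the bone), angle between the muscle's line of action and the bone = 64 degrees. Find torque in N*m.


Torque = F * d * sin(theta)   (moment arm = d*sin(theta))
d = 12 cm = 0.12 m
Torque = 410 * 0.12 * sin(64)
Torque = 44.22 N*m


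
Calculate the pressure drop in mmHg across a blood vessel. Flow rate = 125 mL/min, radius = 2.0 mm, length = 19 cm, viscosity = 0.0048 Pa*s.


dP = 8*mu*L*Q / (pi*r^4)
Q = 125 mL/min = 2.08333e-06 m^3/s
dP = 302.394 Pa = 302.394 / 133.322 mmHg = 2.268 mmHg


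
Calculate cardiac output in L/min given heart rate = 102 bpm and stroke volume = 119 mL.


CO = HR * SV
CO = 102 * 119 / 1000
CO = 12.14 L/min


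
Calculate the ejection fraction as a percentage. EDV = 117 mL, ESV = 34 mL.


SV = EDV - ESV = 117 - 34 = 83 mL
EF = SV/EDV * 100 = 83/117 * 100
EF = 70.94%


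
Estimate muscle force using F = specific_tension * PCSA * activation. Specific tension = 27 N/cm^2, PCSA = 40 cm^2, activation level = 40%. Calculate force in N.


F = sigma * PCSA * activation
F = 27 * 40 * 0.4
F = 432 N


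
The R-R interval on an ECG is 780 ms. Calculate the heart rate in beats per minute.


HR = 60 / RR_interval(s)
RR = 780 ms = 0.78 s
HR = 60 / 0.78 = 76.92 bpm


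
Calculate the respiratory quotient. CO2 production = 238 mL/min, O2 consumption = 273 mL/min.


RQ = VCO2 / VO2
RQ = 238 / 273
RQ = 0.8718


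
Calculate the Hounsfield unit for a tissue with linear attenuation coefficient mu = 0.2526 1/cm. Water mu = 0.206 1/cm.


HU = ((mu_tissue - mu_water) / mu_water) * 1000
HU = ((0.2526 - 0.206) / 0.206) * 1000
HU = 226.2


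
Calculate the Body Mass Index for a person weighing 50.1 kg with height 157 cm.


BMI = weight / height^2
height = 157 cm = 1.57 m
BMI = 50.1 / 1.57^2
BMI = 20.33 kg/m^2


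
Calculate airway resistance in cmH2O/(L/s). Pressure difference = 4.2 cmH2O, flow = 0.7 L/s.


R = dP / flow
R = 4.2 / 0.7
R = 6 cmH2O/(L/s)


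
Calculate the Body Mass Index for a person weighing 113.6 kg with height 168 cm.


BMI = weight / height^2
height = 168 cm = 1.68 m
BMI = 113.6 / 1.68^2
BMI = 40.25 kg/m^2


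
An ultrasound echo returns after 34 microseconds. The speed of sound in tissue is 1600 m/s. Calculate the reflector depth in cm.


depth = c * t / 2
t = 34 us = 3.4000e-05 s
depth = 1600 * 3.4000e-05 / 2
depth = 0.0272 m = 2.72 cm


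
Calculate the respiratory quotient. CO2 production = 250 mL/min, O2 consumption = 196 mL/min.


RQ = VCO2 / VO2
RQ = 250 / 196
RQ = 1.276


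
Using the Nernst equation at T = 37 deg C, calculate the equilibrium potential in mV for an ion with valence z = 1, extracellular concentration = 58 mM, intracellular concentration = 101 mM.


E = (RT/(zF)) * ln(C_out/C_in)
T = 37 + 273.15 = 310.15 K
E = (8.314 * 310.15 / (1 * 96485)) * ln(58/101)
E = -14.82 mV


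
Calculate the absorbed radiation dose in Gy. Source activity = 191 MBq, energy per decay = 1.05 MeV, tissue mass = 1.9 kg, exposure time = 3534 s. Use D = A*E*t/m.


A = 191 MBq = 1.9100e+08 Bq
E = 1.05 MeV = 1.6821e-13 J
D = A*E*t/m = 1.9100e+08*1.6821e-13*3534/1.9
D = 0.05976 Gy


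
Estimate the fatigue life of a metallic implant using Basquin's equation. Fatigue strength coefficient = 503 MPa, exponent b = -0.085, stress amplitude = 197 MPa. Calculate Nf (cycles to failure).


sigma_a = sigma_f' * (2Nf)^b
2Nf = (sigma_a/sigma_f')^(1/b)
2Nf = (197/503)^(1/-0.085)
2Nf = 61578.975
Nf = 3.079e+04


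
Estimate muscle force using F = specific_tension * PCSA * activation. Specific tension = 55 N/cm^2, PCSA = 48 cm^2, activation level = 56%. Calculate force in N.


F = sigma * PCSA * activation
F = 55 * 48 * 0.56
F = 1478 N


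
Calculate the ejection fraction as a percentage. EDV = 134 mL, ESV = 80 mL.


SV = EDV - ESV = 134 - 80 = 54 mL
EF = SV/EDV * 100 = 54/134 * 100
EF = 40.3%


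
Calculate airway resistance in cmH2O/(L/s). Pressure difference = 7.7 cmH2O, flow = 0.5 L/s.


R = dP / flow
R = 7.7 / 0.5
R = 15.4 cmH2O/(L/s)


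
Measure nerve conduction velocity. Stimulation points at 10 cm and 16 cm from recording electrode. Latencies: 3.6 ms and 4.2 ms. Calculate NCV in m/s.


Distance = (16 - 10) / 100 = 0.06 m
dt = (4.2 - 3.6) / 1000 = 6.0000e-04 s
NCV = dist / dt = 100 m/s


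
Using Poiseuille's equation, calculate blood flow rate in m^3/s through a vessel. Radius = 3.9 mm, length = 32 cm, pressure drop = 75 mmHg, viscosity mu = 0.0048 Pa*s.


Q = pi*r^4*dP / (8*mu*L)
r = 0.0039 m, L = 0.32 m
dP = 75 mmHg = 9999.15 Pa
Q = 5.9141e-04 m^3/s


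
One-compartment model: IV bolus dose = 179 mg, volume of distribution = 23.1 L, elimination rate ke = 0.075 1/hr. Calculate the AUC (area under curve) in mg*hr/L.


C0 = Dose/Vd = 179/23.1 = 7.74892 mg/L
AUC = C0/ke = 7.74892/0.075
AUC = 103.3 mg*hr/L


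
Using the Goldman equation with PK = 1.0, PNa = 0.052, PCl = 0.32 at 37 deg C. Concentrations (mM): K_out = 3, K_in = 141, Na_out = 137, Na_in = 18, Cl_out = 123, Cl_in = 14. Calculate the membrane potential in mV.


Vm = (RT/F)*ln((PK*Ko + PNa*Nao + PCl*Cli)/(PK*Ki + PNa*Nai + PCl*Clo))
Numer = 14.604, Denom = 181.296
Vm = -67.32 mV


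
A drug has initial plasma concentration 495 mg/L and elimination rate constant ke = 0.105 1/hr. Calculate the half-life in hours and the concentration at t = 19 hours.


t_half = ln(2) / ke = 0.693147 / 0.105 = 6.601 hr
C(t) = C0 * exp(-ke*t) = 495 * exp(-0.105*19)
C(19) = 67.33 mg/L


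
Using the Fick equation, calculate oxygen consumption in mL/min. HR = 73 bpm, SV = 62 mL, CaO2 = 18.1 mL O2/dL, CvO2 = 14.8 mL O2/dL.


CO = HR*SV = 73*62/1000 = 4.526 L/min
a-v O2 diff = 18.1 - 14.8 = 3.3 mL/dL
VO2 = CO * (CaO2-CvO2) * 10 dL/L
VO2 = 4.526 * 3.3 * 10
VO2 = 149.4 mL/min


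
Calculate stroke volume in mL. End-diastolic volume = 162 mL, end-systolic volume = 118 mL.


SV = EDV - ESV
SV = 162 - 118
SV = 44 mL


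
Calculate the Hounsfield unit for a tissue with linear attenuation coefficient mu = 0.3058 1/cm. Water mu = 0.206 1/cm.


HU = ((mu_tissue - mu_water) / mu_water) * 1000
HU = ((0.3058 - 0.206) / 0.206) * 1000
HU = 484.5


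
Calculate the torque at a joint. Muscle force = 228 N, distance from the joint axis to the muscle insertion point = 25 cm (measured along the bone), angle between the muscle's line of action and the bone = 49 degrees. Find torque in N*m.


Torque = F * d * sin(theta)   (moment arm = d*sin(theta))
d = 25 cm = 0.25 m
Torque = 228 * 0.25 * sin(49)
Torque = 43.02 N*m


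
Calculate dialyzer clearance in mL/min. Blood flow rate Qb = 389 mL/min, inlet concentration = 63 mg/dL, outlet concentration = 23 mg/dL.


K = Qb * (Cb_in - Cb_out) / Cb_in
K = 389 * (63 - 23) / 63
K = 247 mL/min


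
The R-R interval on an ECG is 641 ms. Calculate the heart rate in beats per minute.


HR = 60 / RR_interval(s)
RR = 641 ms = 0.641 s
HR = 60 / 0.641 = 93.6 bpm


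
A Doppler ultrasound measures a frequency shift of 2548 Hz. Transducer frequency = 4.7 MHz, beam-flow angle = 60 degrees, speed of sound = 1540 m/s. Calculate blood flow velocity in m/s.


v = fd * c / (2 * f0 * cos(theta))
v = 2548 * 1540 / (2 * 4.7000e+06 * cos(60))
v = 0.8349 m/s


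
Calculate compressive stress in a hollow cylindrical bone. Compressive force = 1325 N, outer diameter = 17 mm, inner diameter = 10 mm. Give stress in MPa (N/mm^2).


A = pi*(r_o^2 - r_i^2)
r_o = 8.5 mm, r_i = 5 mm
A = 148.44 mm^2
sigma = F/A = 1325 / 148.44
sigma = 8.926 MPa


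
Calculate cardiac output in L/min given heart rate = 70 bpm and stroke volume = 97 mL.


CO = HR * SV
CO = 70 * 97 / 1000
CO = 6.79 L/min


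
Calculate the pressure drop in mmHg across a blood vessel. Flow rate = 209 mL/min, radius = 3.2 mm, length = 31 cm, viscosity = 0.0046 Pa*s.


dP = 8*mu*L*Q / (pi*r^4)
Q = 209 mL/min = 3.48333e-06 m^3/s
dP = 120.63 Pa = 120.63 / 133.322 mmHg = 0.9048 mmHg


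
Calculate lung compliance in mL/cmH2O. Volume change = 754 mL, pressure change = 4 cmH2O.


C = dV / dP
C = 754 / 4
C = 188.5 mL/cmH2O


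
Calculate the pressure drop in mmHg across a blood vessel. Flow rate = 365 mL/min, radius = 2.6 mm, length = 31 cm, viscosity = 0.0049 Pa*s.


dP = 8*mu*L*Q / (pi*r^4)
Q = 365 mL/min = 6.08333e-06 m^3/s
dP = 514.927 Pa = 514.927 / 133.322 mmHg = 3.862 mmHg


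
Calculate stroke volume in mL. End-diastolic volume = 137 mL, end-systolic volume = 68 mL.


SV = EDV - ESV
SV = 137 - 68
SV = 69 mL


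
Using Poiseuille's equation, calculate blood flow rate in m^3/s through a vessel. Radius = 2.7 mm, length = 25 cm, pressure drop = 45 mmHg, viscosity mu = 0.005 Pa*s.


Q = pi*r^4*dP / (8*mu*L)
r = 0.0027 m, L = 0.25 m
dP = 45 mmHg = 5999.49 Pa
Q = 1.0017e-04 m^3/s


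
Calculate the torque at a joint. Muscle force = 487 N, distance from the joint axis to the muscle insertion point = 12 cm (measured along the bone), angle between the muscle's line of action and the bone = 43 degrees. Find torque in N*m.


Torque = F * d * sin(theta)   (moment arm = d*sin(theta))
d = 12 cm = 0.12 m
Torque = 487 * 0.12 * sin(43)
Torque = 39.86 N*m


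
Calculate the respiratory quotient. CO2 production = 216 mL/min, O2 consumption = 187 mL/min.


RQ = VCO2 / VO2
RQ = 216 / 187
RQ = 1.155


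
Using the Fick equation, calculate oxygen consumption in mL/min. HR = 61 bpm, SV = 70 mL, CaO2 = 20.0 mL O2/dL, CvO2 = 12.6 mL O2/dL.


CO = HR*SV = 61*70/1000 = 4.27 L/min
a-v O2 diff = 20.0 - 12.6 = 7.4 mL/dL
VO2 = CO * (CaO2-CvO2) * 10 dL/L
VO2 = 4.27 * 7.4 * 10
VO2 = 316 mL/min


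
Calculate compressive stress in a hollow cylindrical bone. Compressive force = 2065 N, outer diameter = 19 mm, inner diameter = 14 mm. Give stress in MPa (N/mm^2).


A = pi*(r_o^2 - r_i^2)
r_o = 9.5 mm, r_i = 7 mm
A = 129.591 mm^2
sigma = F/A = 2065 / 129.591
sigma = 15.93 MPa


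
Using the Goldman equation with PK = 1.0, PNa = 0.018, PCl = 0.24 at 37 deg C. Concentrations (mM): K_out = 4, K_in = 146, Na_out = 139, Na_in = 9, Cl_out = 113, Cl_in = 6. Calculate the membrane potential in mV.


Vm = (RT/F)*ln((PK*Ko + PNa*Nao + PCl*Cli)/(PK*Ki + PNa*Nai + PCl*Clo))
Numer = 7.942, Denom = 173.282
Vm = -82.39 mV


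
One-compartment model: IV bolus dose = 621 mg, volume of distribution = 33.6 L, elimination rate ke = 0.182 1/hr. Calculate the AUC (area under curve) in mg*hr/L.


C0 = Dose/Vd = 621/33.6 = 18.4821 mg/L
AUC = C0/ke = 18.4821/0.182
AUC = 101.5 mg*hr/L


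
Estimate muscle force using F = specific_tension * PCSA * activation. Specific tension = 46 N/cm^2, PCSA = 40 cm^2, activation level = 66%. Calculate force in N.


F = sigma * PCSA * activation
F = 46 * 40 * 0.66
F = 1214 N


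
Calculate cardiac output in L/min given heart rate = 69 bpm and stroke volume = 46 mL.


CO = HR * SV
CO = 69 * 46 / 1000
CO = 3.174 L/min


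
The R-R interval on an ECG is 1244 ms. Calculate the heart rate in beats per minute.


HR = 60 / RR_interval(s)
RR = 1244 ms = 1.244 s
HR = 60 / 1.244 = 48.23 bpm


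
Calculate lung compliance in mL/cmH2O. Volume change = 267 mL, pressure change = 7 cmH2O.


C = dV / dP
C = 267 / 7
C = 38.14 mL/cmH2O


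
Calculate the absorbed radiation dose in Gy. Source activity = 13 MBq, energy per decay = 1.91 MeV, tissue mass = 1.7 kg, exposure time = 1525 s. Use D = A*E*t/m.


A = 13 MBq = 1.3000e+07 Bq
E = 1.91 MeV = 3.05982e-13 J
D = A*E*t/m = 1.3000e+07*3.05982e-13*1525/1.7
D = 0.003568 Gy


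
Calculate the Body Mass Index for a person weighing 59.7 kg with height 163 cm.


BMI = weight / height^2
height = 163 cm = 1.63 m
BMI = 59.7 / 1.63^2
BMI = 22.47 kg/m^2


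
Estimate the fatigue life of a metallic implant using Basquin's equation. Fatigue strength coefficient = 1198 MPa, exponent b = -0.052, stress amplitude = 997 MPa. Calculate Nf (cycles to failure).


sigma_a = sigma_f' * (2Nf)^b
2Nf = (sigma_a/sigma_f')^(1/b)
2Nf = (997/1198)^(1/-0.052)
2Nf = 34.188345
Nf = 17.09


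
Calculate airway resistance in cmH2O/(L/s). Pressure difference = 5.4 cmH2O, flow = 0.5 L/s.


R = dP / flow
R = 5.4 / 0.5
R = 10.8 cmH2O/(L/s)


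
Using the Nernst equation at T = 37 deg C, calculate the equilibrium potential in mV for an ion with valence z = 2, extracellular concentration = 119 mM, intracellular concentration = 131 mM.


E = (RT/(zF)) * ln(C_out/C_in)
T = 37 + 273.15 = 310.15 K
E = (8.314 * 310.15 / (2 * 96485)) * ln(119/131)
E = -1.284 mV


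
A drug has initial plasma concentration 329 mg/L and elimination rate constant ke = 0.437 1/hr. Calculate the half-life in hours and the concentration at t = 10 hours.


t_half = ln(2) / ke = 0.693147 / 0.437 = 1.586 hr
C(t) = C0 * exp(-ke*t) = 329 * exp(-0.437*10)
C(10) = 4.162 mg/L


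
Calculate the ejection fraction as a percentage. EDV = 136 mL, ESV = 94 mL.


SV = EDV - ESV = 136 - 94 = 42 mL
EF = SV/EDV * 100 = 42/136 * 100
EF = 30.88%


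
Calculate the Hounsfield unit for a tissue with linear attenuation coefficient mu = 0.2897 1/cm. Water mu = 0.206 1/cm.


HU = ((mu_tissue - mu_water) / mu_water) * 1000
HU = ((0.2897 - 0.206) / 0.206) * 1000
HU = 406.3


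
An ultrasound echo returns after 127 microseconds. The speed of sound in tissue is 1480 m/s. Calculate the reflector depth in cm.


depth = c * t / 2
t = 127 us = 1.2700e-04 s
depth = 1480 * 1.2700e-04 / 2
depth = 0.09398 m = 9.398 cm


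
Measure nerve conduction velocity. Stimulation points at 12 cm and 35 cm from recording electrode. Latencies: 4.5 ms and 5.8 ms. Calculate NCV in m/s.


Distance = (35 - 12) / 100 = 0.23 m
dt = (5.8 - 4.5) / 1000 = 0.0013 s
NCV = dist / dt = 176.9 m/s


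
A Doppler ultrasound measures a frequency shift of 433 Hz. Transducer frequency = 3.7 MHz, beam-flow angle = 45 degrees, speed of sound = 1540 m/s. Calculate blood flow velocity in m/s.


v = fd * c / (2 * f0 * cos(theta))
v = 433 * 1540 / (2 * 3.7000e+06 * cos(45))
v = 0.1274 m/s


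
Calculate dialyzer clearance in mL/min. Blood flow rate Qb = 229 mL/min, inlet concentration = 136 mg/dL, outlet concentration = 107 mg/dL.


K = Qb * (Cb_in - Cb_out) / Cb_in
K = 229 * (136 - 107) / 136
K = 48.83 mL/min


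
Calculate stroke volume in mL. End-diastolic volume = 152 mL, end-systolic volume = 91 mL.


SV = EDV - ESV
SV = 152 - 91
SV = 61 mL


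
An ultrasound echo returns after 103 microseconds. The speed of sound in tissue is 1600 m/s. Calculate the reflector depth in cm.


depth = c * t / 2
t = 103 us = 1.0300e-04 s
depth = 1600 * 1.0300e-04 / 2
depth = 0.0824 m = 8.24 cm


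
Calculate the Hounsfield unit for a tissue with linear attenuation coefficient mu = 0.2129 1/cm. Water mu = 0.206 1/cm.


HU = ((mu_tissue - mu_water) / mu_water) * 1000
HU = ((0.2129 - 0.206) / 0.206) * 1000
HU = 33.5


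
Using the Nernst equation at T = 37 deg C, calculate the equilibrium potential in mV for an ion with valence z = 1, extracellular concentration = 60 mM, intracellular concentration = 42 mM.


E = (RT/(zF)) * ln(C_out/C_in)
T = 37 + 273.15 = 310.15 K
E = (8.314 * 310.15 / (1 * 96485)) * ln(60/42)
E = 9.532 mV


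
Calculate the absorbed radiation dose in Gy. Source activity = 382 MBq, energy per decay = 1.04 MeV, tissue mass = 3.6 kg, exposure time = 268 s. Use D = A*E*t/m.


A = 382 MBq = 3.8200e+08 Bq
E = 1.04 MeV = 1.66608e-13 J
D = A*E*t/m = 3.8200e+08*1.66608e-13*268/3.6
D = 0.004738 Gy


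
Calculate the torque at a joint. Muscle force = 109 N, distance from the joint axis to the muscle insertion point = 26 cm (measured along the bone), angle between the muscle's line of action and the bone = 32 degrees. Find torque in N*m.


Torque = F * d * sin(theta)   (moment arm = d*sin(theta))
d = 26 cm = 0.26 m
Torque = 109 * 0.26 * sin(32)
Torque = 15.02 N*m


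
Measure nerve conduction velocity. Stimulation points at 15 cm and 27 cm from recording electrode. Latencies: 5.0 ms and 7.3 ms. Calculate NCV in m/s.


Distance = (27 - 15) / 100 = 0.12 m
dt = (7.3 - 5.0) / 1000 = 0.0023 s
NCV = dist / dt = 52.17 m/s


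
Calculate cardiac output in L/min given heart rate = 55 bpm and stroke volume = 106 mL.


CO = HR * SV
CO = 55 * 106 / 1000
CO = 5.83 L/min


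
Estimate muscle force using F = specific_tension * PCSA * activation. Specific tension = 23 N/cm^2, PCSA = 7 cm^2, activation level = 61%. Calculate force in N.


F = sigma * PCSA * activation
F = 23 * 7 * 0.61
F = 98.21 N


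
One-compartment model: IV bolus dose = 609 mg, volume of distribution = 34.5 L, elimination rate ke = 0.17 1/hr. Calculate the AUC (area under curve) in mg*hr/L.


C0 = Dose/Vd = 609/34.5 = 17.6522 mg/L
AUC = C0/ke = 17.6522/0.17
AUC = 103.8 mg*hr/L


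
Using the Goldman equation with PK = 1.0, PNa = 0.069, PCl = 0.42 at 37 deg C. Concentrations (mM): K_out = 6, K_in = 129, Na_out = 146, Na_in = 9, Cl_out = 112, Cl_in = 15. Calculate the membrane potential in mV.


Vm = (RT/F)*ln((PK*Ko + PNa*Nao + PCl*Cli)/(PK*Ki + PNa*Nai + PCl*Clo))
Numer = 22.374, Denom = 176.661
Vm = -55.22 mV


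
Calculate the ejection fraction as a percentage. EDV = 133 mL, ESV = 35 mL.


SV = EDV - ESV = 133 - 35 = 98 mL
EF = SV/EDV * 100 = 98/133 * 100
EF = 73.68%


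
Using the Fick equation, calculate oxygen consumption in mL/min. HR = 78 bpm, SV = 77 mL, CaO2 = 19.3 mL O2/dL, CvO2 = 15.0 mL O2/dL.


CO = HR*SV = 78*77/1000 = 6.006 L/min
a-v O2 diff = 19.3 - 15.0 = 4.3 mL/dL
VO2 = CO * (CaO2-CvO2) * 10 dL/L
VO2 = 6.006 * 4.3 * 10
VO2 = 258.3 mL/min


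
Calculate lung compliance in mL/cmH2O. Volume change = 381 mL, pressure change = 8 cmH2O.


C = dV / dP
C = 381 / 8
C = 47.62 mL/cmH2O


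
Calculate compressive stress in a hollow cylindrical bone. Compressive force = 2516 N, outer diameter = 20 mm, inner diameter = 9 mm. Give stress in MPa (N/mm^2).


A = pi*(r_o^2 - r_i^2)
r_o = 10 mm, r_i = 4.5 mm
A = 250.542 mm^2
sigma = F/A = 2516 / 250.542
sigma = 10.04 MPa


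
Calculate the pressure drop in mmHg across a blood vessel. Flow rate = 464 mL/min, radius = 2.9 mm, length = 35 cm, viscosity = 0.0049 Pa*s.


dP = 8*mu*L*Q / (pi*r^4)
Q = 464 mL/min = 7.73333e-06 m^3/s
dP = 477.506 Pa = 477.506 / 133.322 mmHg = 3.582 mmHg


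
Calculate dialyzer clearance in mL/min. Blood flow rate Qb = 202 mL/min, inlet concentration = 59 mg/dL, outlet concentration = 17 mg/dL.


K = Qb * (Cb_in - Cb_out) / Cb_in
K = 202 * (59 - 17) / 59
K = 143.8 mL/min


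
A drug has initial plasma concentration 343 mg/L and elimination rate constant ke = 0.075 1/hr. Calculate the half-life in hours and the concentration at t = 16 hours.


t_half = ln(2) / ke = 0.693147 / 0.075 = 9.242 hr
C(t) = C0 * exp(-ke*t) = 343 * exp(-0.075*16)
C(16) = 103.3 mg/L


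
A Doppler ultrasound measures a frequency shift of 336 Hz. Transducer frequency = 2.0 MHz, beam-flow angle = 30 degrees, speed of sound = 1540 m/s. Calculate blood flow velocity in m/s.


v = fd * c / (2 * f0 * cos(theta))
v = 336 * 1540 / (2 * 2.0000e+06 * cos(30))
v = 0.1494 m/s


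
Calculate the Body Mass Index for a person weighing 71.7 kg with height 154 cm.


BMI = weight / height^2
height = 154 cm = 1.54 m
BMI = 71.7 / 1.54^2
BMI = 30.23 kg/m^2


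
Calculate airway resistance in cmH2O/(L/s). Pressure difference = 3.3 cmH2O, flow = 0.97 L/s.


R = dP / flow
R = 3.3 / 0.97
R = 3.402 cmH2O/(L/s)


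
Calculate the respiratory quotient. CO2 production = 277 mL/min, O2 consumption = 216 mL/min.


RQ = VCO2 / VO2
RQ = 277 / 216
RQ = 1.282


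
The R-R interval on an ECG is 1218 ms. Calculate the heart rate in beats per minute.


HR = 60 / RR_interval(s)
RR = 1218 ms = 1.218 s
HR = 60 / 1.218 = 49.26 bpm


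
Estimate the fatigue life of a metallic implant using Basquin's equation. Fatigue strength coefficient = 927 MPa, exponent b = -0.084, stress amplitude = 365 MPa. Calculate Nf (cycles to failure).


sigma_a = sigma_f' * (2Nf)^b
2Nf = (sigma_a/sigma_f')^(1/b)
2Nf = (365/927)^(1/-0.084)
2Nf = 65900.894
Nf = 3.295e+04


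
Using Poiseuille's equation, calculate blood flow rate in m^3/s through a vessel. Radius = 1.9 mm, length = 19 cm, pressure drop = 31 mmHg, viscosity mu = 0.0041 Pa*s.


Q = pi*r^4*dP / (8*mu*L)
r = 0.0019 m, L = 0.19 m
dP = 31 mmHg = 4132.982 Pa
Q = 2.7152e-05 m^3/s


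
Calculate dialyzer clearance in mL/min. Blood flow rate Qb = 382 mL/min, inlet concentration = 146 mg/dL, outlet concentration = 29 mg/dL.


K = Qb * (Cb_in - Cb_out) / Cb_in
K = 382 * (146 - 29) / 146
K = 306.1 mL/min
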